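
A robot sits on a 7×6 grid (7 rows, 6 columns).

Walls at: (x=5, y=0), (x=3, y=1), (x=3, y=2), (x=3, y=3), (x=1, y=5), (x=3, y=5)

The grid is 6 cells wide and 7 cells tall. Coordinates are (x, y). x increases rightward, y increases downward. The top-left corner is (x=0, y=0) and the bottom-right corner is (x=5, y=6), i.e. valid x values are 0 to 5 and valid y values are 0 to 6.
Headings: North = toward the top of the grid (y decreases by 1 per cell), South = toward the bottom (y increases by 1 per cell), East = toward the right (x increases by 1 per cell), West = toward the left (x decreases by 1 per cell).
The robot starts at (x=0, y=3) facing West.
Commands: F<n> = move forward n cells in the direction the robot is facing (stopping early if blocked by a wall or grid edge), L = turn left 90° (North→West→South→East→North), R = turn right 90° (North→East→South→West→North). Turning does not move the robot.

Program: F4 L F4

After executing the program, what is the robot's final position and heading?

Start: (x=0, y=3), facing West
  F4: move forward 0/4 (blocked), now at (x=0, y=3)
  L: turn left, now facing South
  F4: move forward 3/4 (blocked), now at (x=0, y=6)
Final: (x=0, y=6), facing South

Answer: Final position: (x=0, y=6), facing South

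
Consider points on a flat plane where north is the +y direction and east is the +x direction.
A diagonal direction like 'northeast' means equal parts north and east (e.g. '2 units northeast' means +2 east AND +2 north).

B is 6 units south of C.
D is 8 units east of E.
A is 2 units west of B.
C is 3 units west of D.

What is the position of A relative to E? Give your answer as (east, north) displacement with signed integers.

Place E at the origin (east=0, north=0).
  D is 8 units east of E: delta (east=+8, north=+0); D at (east=8, north=0).
  C is 3 units west of D: delta (east=-3, north=+0); C at (east=5, north=0).
  B is 6 units south of C: delta (east=+0, north=-6); B at (east=5, north=-6).
  A is 2 units west of B: delta (east=-2, north=+0); A at (east=3, north=-6).
Therefore A relative to E: (east=3, north=-6).

Answer: A is at (east=3, north=-6) relative to E.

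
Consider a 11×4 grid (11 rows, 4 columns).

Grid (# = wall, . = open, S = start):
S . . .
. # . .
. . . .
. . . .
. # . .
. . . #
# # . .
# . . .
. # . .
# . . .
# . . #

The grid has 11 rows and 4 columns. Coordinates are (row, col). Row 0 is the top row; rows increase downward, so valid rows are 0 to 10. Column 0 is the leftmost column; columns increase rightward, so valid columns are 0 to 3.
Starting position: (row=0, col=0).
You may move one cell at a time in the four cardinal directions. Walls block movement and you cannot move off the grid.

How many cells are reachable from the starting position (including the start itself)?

Answer: Reachable cells: 33

Derivation:
BFS flood-fill from (row=0, col=0):
  Distance 0: (row=0, col=0)
  Distance 1: (row=0, col=1), (row=1, col=0)
  Distance 2: (row=0, col=2), (row=2, col=0)
  Distance 3: (row=0, col=3), (row=1, col=2), (row=2, col=1), (row=3, col=0)
  Distance 4: (row=1, col=3), (row=2, col=2), (row=3, col=1), (row=4, col=0)
  Distance 5: (row=2, col=3), (row=3, col=2), (row=5, col=0)
  Distance 6: (row=3, col=3), (row=4, col=2), (row=5, col=1)
  Distance 7: (row=4, col=3), (row=5, col=2)
  Distance 8: (row=6, col=2)
  Distance 9: (row=6, col=3), (row=7, col=2)
  Distance 10: (row=7, col=1), (row=7, col=3), (row=8, col=2)
  Distance 11: (row=8, col=3), (row=9, col=2)
  Distance 12: (row=9, col=1), (row=9, col=3), (row=10, col=2)
  Distance 13: (row=10, col=1)
Total reachable: 33 (grid has 34 open cells total)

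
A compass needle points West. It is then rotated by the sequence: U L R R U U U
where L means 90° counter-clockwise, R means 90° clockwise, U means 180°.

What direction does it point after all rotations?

Answer: Final heading: North

Derivation:
Start: West
  U (U-turn (180°)) -> East
  L (left (90° counter-clockwise)) -> North
  R (right (90° clockwise)) -> East
  R (right (90° clockwise)) -> South
  U (U-turn (180°)) -> North
  U (U-turn (180°)) -> South
  U (U-turn (180°)) -> North
Final: North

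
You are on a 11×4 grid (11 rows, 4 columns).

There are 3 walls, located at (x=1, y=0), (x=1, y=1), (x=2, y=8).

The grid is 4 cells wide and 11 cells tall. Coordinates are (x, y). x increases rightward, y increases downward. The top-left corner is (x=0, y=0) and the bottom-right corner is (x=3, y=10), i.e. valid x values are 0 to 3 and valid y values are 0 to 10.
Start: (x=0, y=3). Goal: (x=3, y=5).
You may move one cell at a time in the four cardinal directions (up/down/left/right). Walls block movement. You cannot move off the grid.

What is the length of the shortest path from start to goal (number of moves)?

BFS from (x=0, y=3) until reaching (x=3, y=5):
  Distance 0: (x=0, y=3)
  Distance 1: (x=0, y=2), (x=1, y=3), (x=0, y=4)
  Distance 2: (x=0, y=1), (x=1, y=2), (x=2, y=3), (x=1, y=4), (x=0, y=5)
  Distance 3: (x=0, y=0), (x=2, y=2), (x=3, y=3), (x=2, y=4), (x=1, y=5), (x=0, y=6)
  Distance 4: (x=2, y=1), (x=3, y=2), (x=3, y=4), (x=2, y=5), (x=1, y=6), (x=0, y=7)
  Distance 5: (x=2, y=0), (x=3, y=1), (x=3, y=5), (x=2, y=6), (x=1, y=7), (x=0, y=8)  <- goal reached here
One shortest path (5 moves): (x=0, y=3) -> (x=1, y=3) -> (x=2, y=3) -> (x=3, y=3) -> (x=3, y=4) -> (x=3, y=5)

Answer: Shortest path length: 5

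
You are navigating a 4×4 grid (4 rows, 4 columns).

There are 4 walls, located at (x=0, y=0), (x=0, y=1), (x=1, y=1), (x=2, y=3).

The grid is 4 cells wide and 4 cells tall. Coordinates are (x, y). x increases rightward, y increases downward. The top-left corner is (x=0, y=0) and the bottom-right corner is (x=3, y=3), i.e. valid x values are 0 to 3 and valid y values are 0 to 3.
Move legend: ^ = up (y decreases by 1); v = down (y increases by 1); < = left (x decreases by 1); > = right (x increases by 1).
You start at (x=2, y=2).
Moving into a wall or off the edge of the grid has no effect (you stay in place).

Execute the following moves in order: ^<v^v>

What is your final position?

Answer: Final position: (x=3, y=2)

Derivation:
Start: (x=2, y=2)
  ^ (up): (x=2, y=2) -> (x=2, y=1)
  < (left): blocked, stay at (x=2, y=1)
  v (down): (x=2, y=1) -> (x=2, y=2)
  ^ (up): (x=2, y=2) -> (x=2, y=1)
  v (down): (x=2, y=1) -> (x=2, y=2)
  > (right): (x=2, y=2) -> (x=3, y=2)
Final: (x=3, y=2)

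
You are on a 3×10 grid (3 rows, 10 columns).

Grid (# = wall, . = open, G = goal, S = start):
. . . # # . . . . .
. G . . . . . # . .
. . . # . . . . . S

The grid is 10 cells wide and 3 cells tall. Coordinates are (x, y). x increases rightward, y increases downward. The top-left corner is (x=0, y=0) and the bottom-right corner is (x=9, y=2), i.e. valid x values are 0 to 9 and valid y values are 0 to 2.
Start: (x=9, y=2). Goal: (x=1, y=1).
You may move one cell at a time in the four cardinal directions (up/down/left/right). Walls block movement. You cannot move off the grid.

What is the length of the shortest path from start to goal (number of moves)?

BFS from (x=9, y=2) until reaching (x=1, y=1):
  Distance 0: (x=9, y=2)
  Distance 1: (x=9, y=1), (x=8, y=2)
  Distance 2: (x=9, y=0), (x=8, y=1), (x=7, y=2)
  Distance 3: (x=8, y=0), (x=6, y=2)
  Distance 4: (x=7, y=0), (x=6, y=1), (x=5, y=2)
  Distance 5: (x=6, y=0), (x=5, y=1), (x=4, y=2)
  Distance 6: (x=5, y=0), (x=4, y=1)
  Distance 7: (x=3, y=1)
  Distance 8: (x=2, y=1)
  Distance 9: (x=2, y=0), (x=1, y=1), (x=2, y=2)  <- goal reached here
One shortest path (9 moves): (x=9, y=2) -> (x=8, y=2) -> (x=7, y=2) -> (x=6, y=2) -> (x=5, y=2) -> (x=4, y=2) -> (x=4, y=1) -> (x=3, y=1) -> (x=2, y=1) -> (x=1, y=1)

Answer: Shortest path length: 9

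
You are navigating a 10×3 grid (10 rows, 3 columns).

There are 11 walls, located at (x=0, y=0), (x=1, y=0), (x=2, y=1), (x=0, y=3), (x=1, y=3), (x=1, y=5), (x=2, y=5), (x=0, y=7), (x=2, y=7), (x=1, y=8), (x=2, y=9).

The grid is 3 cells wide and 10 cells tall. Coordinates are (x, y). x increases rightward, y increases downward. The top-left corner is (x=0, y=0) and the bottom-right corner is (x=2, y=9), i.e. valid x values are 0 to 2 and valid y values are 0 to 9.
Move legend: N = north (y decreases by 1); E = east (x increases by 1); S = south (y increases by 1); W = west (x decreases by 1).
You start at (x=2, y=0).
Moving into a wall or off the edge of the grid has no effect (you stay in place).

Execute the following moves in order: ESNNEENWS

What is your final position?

Start: (x=2, y=0)
  E (east): blocked, stay at (x=2, y=0)
  S (south): blocked, stay at (x=2, y=0)
  N (north): blocked, stay at (x=2, y=0)
  N (north): blocked, stay at (x=2, y=0)
  E (east): blocked, stay at (x=2, y=0)
  E (east): blocked, stay at (x=2, y=0)
  N (north): blocked, stay at (x=2, y=0)
  W (west): blocked, stay at (x=2, y=0)
  S (south): blocked, stay at (x=2, y=0)
Final: (x=2, y=0)

Answer: Final position: (x=2, y=0)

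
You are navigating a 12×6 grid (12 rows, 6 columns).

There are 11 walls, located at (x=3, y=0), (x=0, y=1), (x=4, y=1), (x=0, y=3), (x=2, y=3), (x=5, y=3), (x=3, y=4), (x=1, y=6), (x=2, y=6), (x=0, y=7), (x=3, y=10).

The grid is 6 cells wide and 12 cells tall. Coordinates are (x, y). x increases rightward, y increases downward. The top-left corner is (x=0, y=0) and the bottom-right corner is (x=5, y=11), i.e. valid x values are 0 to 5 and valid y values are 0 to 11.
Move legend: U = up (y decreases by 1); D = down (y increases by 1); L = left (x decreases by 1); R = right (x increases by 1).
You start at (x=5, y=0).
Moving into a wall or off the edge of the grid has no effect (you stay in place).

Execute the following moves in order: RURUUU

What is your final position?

Answer: Final position: (x=5, y=0)

Derivation:
Start: (x=5, y=0)
  R (right): blocked, stay at (x=5, y=0)
  U (up): blocked, stay at (x=5, y=0)
  R (right): blocked, stay at (x=5, y=0)
  [×3]U (up): blocked, stay at (x=5, y=0)
Final: (x=5, y=0)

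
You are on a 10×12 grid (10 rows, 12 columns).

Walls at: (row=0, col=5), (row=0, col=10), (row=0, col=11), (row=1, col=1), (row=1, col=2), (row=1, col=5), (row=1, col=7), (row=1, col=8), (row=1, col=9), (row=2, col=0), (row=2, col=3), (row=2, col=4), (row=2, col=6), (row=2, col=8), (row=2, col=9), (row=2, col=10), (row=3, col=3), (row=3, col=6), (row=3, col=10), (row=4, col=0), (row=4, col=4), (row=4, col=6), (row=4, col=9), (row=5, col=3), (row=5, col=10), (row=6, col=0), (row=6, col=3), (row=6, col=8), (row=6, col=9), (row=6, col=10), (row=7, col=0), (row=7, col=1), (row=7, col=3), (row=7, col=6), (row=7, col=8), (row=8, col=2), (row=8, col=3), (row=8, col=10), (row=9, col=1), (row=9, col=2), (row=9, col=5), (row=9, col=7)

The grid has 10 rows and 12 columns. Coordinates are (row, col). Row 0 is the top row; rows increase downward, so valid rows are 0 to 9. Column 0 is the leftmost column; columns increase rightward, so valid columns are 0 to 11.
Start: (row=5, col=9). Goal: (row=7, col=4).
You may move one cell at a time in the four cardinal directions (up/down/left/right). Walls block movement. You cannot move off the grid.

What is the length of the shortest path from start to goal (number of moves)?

Answer: Shortest path length: 7

Derivation:
BFS from (row=5, col=9) until reaching (row=7, col=4):
  Distance 0: (row=5, col=9)
  Distance 1: (row=5, col=8)
  Distance 2: (row=4, col=8), (row=5, col=7)
  Distance 3: (row=3, col=8), (row=4, col=7), (row=5, col=6), (row=6, col=7)
  Distance 4: (row=3, col=7), (row=3, col=9), (row=5, col=5), (row=6, col=6), (row=7, col=7)
  Distance 5: (row=2, col=7), (row=4, col=5), (row=5, col=4), (row=6, col=5), (row=8, col=7)
  Distance 6: (row=3, col=5), (row=6, col=4), (row=7, col=5), (row=8, col=6), (row=8, col=8)
  Distance 7: (row=2, col=5), (row=3, col=4), (row=7, col=4), (row=8, col=5), (row=8, col=9), (row=9, col=6), (row=9, col=8)  <- goal reached here
One shortest path (7 moves): (row=5, col=9) -> (row=5, col=8) -> (row=5, col=7) -> (row=5, col=6) -> (row=5, col=5) -> (row=5, col=4) -> (row=6, col=4) -> (row=7, col=4)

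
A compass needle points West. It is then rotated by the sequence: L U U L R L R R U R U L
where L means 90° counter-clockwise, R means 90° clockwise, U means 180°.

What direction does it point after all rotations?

Answer: Final heading: West

Derivation:
Start: West
  L (left (90° counter-clockwise)) -> South
  U (U-turn (180°)) -> North
  U (U-turn (180°)) -> South
  L (left (90° counter-clockwise)) -> East
  R (right (90° clockwise)) -> South
  L (left (90° counter-clockwise)) -> East
  R (right (90° clockwise)) -> South
  R (right (90° clockwise)) -> West
  U (U-turn (180°)) -> East
  R (right (90° clockwise)) -> South
  U (U-turn (180°)) -> North
  L (left (90° counter-clockwise)) -> West
Final: West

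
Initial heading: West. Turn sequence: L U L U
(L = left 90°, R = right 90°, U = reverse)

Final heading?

Start: West
  L (left (90° counter-clockwise)) -> South
  U (U-turn (180°)) -> North
  L (left (90° counter-clockwise)) -> West
  U (U-turn (180°)) -> East
Final: East

Answer: Final heading: East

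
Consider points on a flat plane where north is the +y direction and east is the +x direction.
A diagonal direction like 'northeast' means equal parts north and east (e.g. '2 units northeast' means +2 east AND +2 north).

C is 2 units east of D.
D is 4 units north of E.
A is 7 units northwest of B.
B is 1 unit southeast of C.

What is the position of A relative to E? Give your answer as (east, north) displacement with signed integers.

Place E at the origin (east=0, north=0).
  D is 4 units north of E: delta (east=+0, north=+4); D at (east=0, north=4).
  C is 2 units east of D: delta (east=+2, north=+0); C at (east=2, north=4).
  B is 1 unit southeast of C: delta (east=+1, north=-1); B at (east=3, north=3).
  A is 7 units northwest of B: delta (east=-7, north=+7); A at (east=-4, north=10).
Therefore A relative to E: (east=-4, north=10).

Answer: A is at (east=-4, north=10) relative to E.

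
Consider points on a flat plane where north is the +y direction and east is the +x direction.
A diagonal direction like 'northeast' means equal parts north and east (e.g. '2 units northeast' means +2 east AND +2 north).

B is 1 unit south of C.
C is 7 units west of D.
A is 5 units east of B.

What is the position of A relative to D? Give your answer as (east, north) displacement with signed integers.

Answer: A is at (east=-2, north=-1) relative to D.

Derivation:
Place D at the origin (east=0, north=0).
  C is 7 units west of D: delta (east=-7, north=+0); C at (east=-7, north=0).
  B is 1 unit south of C: delta (east=+0, north=-1); B at (east=-7, north=-1).
  A is 5 units east of B: delta (east=+5, north=+0); A at (east=-2, north=-1).
Therefore A relative to D: (east=-2, north=-1).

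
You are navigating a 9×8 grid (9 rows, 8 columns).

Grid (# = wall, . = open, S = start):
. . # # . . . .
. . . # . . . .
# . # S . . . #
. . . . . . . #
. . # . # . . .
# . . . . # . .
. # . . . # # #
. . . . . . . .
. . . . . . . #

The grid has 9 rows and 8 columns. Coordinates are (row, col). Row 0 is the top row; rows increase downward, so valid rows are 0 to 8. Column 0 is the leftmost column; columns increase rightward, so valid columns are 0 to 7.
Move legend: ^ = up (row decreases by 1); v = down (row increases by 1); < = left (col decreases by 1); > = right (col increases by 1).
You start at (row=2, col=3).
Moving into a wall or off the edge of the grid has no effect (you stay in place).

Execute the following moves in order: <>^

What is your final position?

Answer: Final position: (row=1, col=4)

Derivation:
Start: (row=2, col=3)
  < (left): blocked, stay at (row=2, col=3)
  > (right): (row=2, col=3) -> (row=2, col=4)
  ^ (up): (row=2, col=4) -> (row=1, col=4)
Final: (row=1, col=4)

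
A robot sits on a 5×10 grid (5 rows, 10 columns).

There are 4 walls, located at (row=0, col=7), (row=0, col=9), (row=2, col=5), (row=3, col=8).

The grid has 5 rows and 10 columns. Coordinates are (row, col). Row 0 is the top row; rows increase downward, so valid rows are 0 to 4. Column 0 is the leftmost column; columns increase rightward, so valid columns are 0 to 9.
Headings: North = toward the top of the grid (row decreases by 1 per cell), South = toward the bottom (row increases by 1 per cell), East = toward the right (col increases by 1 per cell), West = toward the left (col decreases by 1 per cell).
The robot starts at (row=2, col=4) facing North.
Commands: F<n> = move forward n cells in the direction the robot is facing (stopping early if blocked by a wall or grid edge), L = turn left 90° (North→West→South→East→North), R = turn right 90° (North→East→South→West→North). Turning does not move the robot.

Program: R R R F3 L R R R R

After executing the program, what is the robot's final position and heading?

Answer: Final position: (row=2, col=1), facing South

Derivation:
Start: (row=2, col=4), facing North
  R: turn right, now facing East
  R: turn right, now facing South
  R: turn right, now facing West
  F3: move forward 3, now at (row=2, col=1)
  L: turn left, now facing South
  R: turn right, now facing West
  R: turn right, now facing North
  R: turn right, now facing East
  R: turn right, now facing South
Final: (row=2, col=1), facing South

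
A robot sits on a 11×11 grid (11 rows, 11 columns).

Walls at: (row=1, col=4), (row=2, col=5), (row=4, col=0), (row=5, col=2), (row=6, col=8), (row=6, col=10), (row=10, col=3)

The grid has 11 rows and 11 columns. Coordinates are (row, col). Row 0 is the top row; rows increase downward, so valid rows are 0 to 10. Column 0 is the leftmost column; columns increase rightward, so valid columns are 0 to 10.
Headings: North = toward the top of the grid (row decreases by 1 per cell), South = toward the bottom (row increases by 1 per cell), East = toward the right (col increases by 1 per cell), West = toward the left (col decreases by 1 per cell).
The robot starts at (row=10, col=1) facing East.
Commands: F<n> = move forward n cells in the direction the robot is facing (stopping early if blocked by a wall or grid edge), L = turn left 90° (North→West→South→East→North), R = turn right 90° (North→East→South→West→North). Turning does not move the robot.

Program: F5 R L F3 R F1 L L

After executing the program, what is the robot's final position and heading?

Start: (row=10, col=1), facing East
  F5: move forward 1/5 (blocked), now at (row=10, col=2)
  R: turn right, now facing South
  L: turn left, now facing East
  F3: move forward 0/3 (blocked), now at (row=10, col=2)
  R: turn right, now facing South
  F1: move forward 0/1 (blocked), now at (row=10, col=2)
  L: turn left, now facing East
  L: turn left, now facing North
Final: (row=10, col=2), facing North

Answer: Final position: (row=10, col=2), facing North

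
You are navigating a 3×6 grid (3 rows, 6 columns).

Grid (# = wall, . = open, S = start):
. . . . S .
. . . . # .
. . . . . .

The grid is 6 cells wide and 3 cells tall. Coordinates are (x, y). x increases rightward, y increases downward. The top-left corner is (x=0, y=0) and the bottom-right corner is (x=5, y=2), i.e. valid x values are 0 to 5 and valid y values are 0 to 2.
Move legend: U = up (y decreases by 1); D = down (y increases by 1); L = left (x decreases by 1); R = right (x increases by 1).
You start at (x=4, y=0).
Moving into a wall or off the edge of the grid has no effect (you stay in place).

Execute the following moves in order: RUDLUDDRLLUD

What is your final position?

Start: (x=4, y=0)
  R (right): (x=4, y=0) -> (x=5, y=0)
  U (up): blocked, stay at (x=5, y=0)
  D (down): (x=5, y=0) -> (x=5, y=1)
  L (left): blocked, stay at (x=5, y=1)
  U (up): (x=5, y=1) -> (x=5, y=0)
  D (down): (x=5, y=0) -> (x=5, y=1)
  D (down): (x=5, y=1) -> (x=5, y=2)
  R (right): blocked, stay at (x=5, y=2)
  L (left): (x=5, y=2) -> (x=4, y=2)
  L (left): (x=4, y=2) -> (x=3, y=2)
  U (up): (x=3, y=2) -> (x=3, y=1)
  D (down): (x=3, y=1) -> (x=3, y=2)
Final: (x=3, y=2)

Answer: Final position: (x=3, y=2)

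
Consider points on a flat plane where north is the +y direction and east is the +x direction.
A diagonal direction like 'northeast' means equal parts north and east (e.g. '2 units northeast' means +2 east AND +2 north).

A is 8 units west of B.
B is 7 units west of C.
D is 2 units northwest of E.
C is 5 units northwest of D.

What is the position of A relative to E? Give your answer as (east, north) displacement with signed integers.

Place E at the origin (east=0, north=0).
  D is 2 units northwest of E: delta (east=-2, north=+2); D at (east=-2, north=2).
  C is 5 units northwest of D: delta (east=-5, north=+5); C at (east=-7, north=7).
  B is 7 units west of C: delta (east=-7, north=+0); B at (east=-14, north=7).
  A is 8 units west of B: delta (east=-8, north=+0); A at (east=-22, north=7).
Therefore A relative to E: (east=-22, north=7).

Answer: A is at (east=-22, north=7) relative to E.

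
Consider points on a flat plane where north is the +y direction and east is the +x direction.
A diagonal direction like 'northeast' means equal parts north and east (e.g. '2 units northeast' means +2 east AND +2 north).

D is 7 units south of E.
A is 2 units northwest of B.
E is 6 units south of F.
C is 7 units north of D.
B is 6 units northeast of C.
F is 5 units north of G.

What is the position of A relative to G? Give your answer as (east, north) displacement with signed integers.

Place G at the origin (east=0, north=0).
  F is 5 units north of G: delta (east=+0, north=+5); F at (east=0, north=5).
  E is 6 units south of F: delta (east=+0, north=-6); E at (east=0, north=-1).
  D is 7 units south of E: delta (east=+0, north=-7); D at (east=0, north=-8).
  C is 7 units north of D: delta (east=+0, north=+7); C at (east=0, north=-1).
  B is 6 units northeast of C: delta (east=+6, north=+6); B at (east=6, north=5).
  A is 2 units northwest of B: delta (east=-2, north=+2); A at (east=4, north=7).
Therefore A relative to G: (east=4, north=7).

Answer: A is at (east=4, north=7) relative to G.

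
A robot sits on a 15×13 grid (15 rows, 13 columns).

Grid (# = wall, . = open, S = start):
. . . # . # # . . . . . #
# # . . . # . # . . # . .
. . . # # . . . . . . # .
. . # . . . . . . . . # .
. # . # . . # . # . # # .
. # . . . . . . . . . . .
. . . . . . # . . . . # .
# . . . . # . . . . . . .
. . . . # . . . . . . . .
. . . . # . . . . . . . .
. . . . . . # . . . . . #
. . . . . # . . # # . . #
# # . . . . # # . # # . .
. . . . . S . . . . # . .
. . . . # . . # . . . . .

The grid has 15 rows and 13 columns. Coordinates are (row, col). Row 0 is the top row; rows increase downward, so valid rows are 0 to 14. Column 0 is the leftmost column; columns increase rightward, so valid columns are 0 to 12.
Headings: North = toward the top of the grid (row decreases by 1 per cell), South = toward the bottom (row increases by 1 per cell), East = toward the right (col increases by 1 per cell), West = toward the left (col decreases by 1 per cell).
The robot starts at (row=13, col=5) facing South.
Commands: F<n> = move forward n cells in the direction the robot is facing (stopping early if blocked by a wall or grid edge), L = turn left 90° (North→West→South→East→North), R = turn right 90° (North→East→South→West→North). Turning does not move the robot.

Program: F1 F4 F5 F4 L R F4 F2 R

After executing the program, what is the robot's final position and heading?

Answer: Final position: (row=14, col=5), facing West

Derivation:
Start: (row=13, col=5), facing South
  F1: move forward 1, now at (row=14, col=5)
  F4: move forward 0/4 (blocked), now at (row=14, col=5)
  F5: move forward 0/5 (blocked), now at (row=14, col=5)
  F4: move forward 0/4 (blocked), now at (row=14, col=5)
  L: turn left, now facing East
  R: turn right, now facing South
  F4: move forward 0/4 (blocked), now at (row=14, col=5)
  F2: move forward 0/2 (blocked), now at (row=14, col=5)
  R: turn right, now facing West
Final: (row=14, col=5), facing West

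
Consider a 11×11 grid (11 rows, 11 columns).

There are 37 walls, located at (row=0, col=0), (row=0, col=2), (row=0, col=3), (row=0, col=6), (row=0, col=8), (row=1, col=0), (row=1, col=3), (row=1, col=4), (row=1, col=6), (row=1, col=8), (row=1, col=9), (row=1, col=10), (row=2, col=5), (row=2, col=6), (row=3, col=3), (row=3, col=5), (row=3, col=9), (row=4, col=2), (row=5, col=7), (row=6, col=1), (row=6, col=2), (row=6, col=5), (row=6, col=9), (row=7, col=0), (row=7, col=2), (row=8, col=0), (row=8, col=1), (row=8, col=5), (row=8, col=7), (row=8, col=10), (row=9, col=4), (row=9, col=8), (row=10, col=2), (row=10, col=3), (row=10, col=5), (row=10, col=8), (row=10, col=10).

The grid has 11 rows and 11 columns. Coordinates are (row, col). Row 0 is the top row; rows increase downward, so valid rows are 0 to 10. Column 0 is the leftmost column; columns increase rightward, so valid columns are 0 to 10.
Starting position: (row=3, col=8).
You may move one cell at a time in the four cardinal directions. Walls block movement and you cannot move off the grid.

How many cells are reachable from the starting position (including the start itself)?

BFS flood-fill from (row=3, col=8):
  Distance 0: (row=3, col=8)
  Distance 1: (row=2, col=8), (row=3, col=7), (row=4, col=8)
  Distance 2: (row=2, col=7), (row=2, col=9), (row=3, col=6), (row=4, col=7), (row=4, col=9), (row=5, col=8)
  Distance 3: (row=1, col=7), (row=2, col=10), (row=4, col=6), (row=4, col=10), (row=5, col=9), (row=6, col=8)
  Distance 4: (row=0, col=7), (row=3, col=10), (row=4, col=5), (row=5, col=6), (row=5, col=10), (row=6, col=7), (row=7, col=8)
  Distance 5: (row=4, col=4), (row=5, col=5), (row=6, col=6), (row=6, col=10), (row=7, col=7), (row=7, col=9), (row=8, col=8)
  Distance 6: (row=3, col=4), (row=4, col=3), (row=5, col=4), (row=7, col=6), (row=7, col=10), (row=8, col=9)
  Distance 7: (row=2, col=4), (row=5, col=3), (row=6, col=4), (row=7, col=5), (row=8, col=6), (row=9, col=9)
  Distance 8: (row=2, col=3), (row=5, col=2), (row=6, col=3), (row=7, col=4), (row=9, col=6), (row=9, col=10), (row=10, col=9)
  Distance 9: (row=2, col=2), (row=5, col=1), (row=7, col=3), (row=8, col=4), (row=9, col=5), (row=9, col=7), (row=10, col=6)
  Distance 10: (row=1, col=2), (row=2, col=1), (row=3, col=2), (row=4, col=1), (row=5, col=0), (row=8, col=3), (row=10, col=7)
  Distance 11: (row=1, col=1), (row=2, col=0), (row=3, col=1), (row=4, col=0), (row=6, col=0), (row=8, col=2), (row=9, col=3)
  Distance 12: (row=0, col=1), (row=3, col=0), (row=9, col=2)
  Distance 13: (row=9, col=1)
  Distance 14: (row=9, col=0), (row=10, col=1)
  Distance 15: (row=10, col=0)
Total reachable: 77 (grid has 84 open cells total)

Answer: Reachable cells: 77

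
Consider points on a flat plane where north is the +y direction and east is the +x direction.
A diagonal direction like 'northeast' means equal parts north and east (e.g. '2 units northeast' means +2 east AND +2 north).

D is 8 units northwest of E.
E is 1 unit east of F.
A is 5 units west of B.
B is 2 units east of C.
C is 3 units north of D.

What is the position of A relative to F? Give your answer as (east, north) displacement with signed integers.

Answer: A is at (east=-10, north=11) relative to F.

Derivation:
Place F at the origin (east=0, north=0).
  E is 1 unit east of F: delta (east=+1, north=+0); E at (east=1, north=0).
  D is 8 units northwest of E: delta (east=-8, north=+8); D at (east=-7, north=8).
  C is 3 units north of D: delta (east=+0, north=+3); C at (east=-7, north=11).
  B is 2 units east of C: delta (east=+2, north=+0); B at (east=-5, north=11).
  A is 5 units west of B: delta (east=-5, north=+0); A at (east=-10, north=11).
Therefore A relative to F: (east=-10, north=11).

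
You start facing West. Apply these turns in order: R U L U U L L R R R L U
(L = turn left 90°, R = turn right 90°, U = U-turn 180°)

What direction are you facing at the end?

Start: West
  R (right (90° clockwise)) -> North
  U (U-turn (180°)) -> South
  L (left (90° counter-clockwise)) -> East
  U (U-turn (180°)) -> West
  U (U-turn (180°)) -> East
  L (left (90° counter-clockwise)) -> North
  L (left (90° counter-clockwise)) -> West
  R (right (90° clockwise)) -> North
  R (right (90° clockwise)) -> East
  R (right (90° clockwise)) -> South
  L (left (90° counter-clockwise)) -> East
  U (U-turn (180°)) -> West
Final: West

Answer: Final heading: West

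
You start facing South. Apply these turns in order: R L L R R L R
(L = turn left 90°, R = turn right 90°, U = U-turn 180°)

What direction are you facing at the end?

Answer: Final heading: West

Derivation:
Start: South
  R (right (90° clockwise)) -> West
  L (left (90° counter-clockwise)) -> South
  L (left (90° counter-clockwise)) -> East
  R (right (90° clockwise)) -> South
  R (right (90° clockwise)) -> West
  L (left (90° counter-clockwise)) -> South
  R (right (90° clockwise)) -> West
Final: West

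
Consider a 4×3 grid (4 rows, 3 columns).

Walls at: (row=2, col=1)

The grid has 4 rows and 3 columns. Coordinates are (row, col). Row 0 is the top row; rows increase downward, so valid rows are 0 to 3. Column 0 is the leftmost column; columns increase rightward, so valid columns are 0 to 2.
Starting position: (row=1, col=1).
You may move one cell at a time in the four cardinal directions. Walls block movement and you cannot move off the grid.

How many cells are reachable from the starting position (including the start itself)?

BFS flood-fill from (row=1, col=1):
  Distance 0: (row=1, col=1)
  Distance 1: (row=0, col=1), (row=1, col=0), (row=1, col=2)
  Distance 2: (row=0, col=0), (row=0, col=2), (row=2, col=0), (row=2, col=2)
  Distance 3: (row=3, col=0), (row=3, col=2)
  Distance 4: (row=3, col=1)
Total reachable: 11 (grid has 11 open cells total)

Answer: Reachable cells: 11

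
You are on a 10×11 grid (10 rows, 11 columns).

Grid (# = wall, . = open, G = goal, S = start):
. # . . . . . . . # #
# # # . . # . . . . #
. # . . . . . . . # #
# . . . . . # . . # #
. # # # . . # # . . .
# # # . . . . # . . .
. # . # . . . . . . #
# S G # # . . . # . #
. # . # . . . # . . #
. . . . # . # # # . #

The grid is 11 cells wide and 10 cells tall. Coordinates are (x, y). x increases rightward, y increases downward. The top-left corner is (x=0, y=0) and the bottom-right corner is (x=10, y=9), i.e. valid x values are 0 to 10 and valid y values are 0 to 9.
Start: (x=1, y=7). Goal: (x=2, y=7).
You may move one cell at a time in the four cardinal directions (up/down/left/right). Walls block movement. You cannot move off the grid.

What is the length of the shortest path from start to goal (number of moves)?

Answer: Shortest path length: 1

Derivation:
BFS from (x=1, y=7) until reaching (x=2, y=7):
  Distance 0: (x=1, y=7)
  Distance 1: (x=2, y=7)  <- goal reached here
One shortest path (1 moves): (x=1, y=7) -> (x=2, y=7)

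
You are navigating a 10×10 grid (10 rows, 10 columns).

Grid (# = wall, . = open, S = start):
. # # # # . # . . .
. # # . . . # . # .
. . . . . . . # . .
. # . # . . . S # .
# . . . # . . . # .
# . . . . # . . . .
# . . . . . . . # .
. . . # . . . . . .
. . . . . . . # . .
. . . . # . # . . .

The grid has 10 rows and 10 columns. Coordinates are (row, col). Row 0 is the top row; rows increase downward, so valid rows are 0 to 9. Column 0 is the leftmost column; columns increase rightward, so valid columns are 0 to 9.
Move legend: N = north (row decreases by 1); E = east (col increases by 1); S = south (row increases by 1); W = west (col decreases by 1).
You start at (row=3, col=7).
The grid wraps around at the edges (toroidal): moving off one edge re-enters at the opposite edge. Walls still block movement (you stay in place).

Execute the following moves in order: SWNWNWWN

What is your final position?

Start: (row=3, col=7)
  S (south): (row=3, col=7) -> (row=4, col=7)
  W (west): (row=4, col=7) -> (row=4, col=6)
  N (north): (row=4, col=6) -> (row=3, col=6)
  W (west): (row=3, col=6) -> (row=3, col=5)
  N (north): (row=3, col=5) -> (row=2, col=5)
  W (west): (row=2, col=5) -> (row=2, col=4)
  W (west): (row=2, col=4) -> (row=2, col=3)
  N (north): (row=2, col=3) -> (row=1, col=3)
Final: (row=1, col=3)

Answer: Final position: (row=1, col=3)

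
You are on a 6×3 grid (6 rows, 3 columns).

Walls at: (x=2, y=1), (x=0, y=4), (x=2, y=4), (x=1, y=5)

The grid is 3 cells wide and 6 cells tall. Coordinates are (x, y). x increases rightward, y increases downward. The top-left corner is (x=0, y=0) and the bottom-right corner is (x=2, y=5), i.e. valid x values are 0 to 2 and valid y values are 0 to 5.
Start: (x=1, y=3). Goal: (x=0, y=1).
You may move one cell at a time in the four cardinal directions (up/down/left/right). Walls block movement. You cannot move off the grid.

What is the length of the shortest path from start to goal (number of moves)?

Answer: Shortest path length: 3

Derivation:
BFS from (x=1, y=3) until reaching (x=0, y=1):
  Distance 0: (x=1, y=3)
  Distance 1: (x=1, y=2), (x=0, y=3), (x=2, y=3), (x=1, y=4)
  Distance 2: (x=1, y=1), (x=0, y=2), (x=2, y=2)
  Distance 3: (x=1, y=0), (x=0, y=1)  <- goal reached here
One shortest path (3 moves): (x=1, y=3) -> (x=0, y=3) -> (x=0, y=2) -> (x=0, y=1)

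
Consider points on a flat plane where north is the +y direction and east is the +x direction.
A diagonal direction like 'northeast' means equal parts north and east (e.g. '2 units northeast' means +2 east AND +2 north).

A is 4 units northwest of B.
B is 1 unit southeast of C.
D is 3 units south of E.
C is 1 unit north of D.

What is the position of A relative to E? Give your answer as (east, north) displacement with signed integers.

Place E at the origin (east=0, north=0).
  D is 3 units south of E: delta (east=+0, north=-3); D at (east=0, north=-3).
  C is 1 unit north of D: delta (east=+0, north=+1); C at (east=0, north=-2).
  B is 1 unit southeast of C: delta (east=+1, north=-1); B at (east=1, north=-3).
  A is 4 units northwest of B: delta (east=-4, north=+4); A at (east=-3, north=1).
Therefore A relative to E: (east=-3, north=1).

Answer: A is at (east=-3, north=1) relative to E.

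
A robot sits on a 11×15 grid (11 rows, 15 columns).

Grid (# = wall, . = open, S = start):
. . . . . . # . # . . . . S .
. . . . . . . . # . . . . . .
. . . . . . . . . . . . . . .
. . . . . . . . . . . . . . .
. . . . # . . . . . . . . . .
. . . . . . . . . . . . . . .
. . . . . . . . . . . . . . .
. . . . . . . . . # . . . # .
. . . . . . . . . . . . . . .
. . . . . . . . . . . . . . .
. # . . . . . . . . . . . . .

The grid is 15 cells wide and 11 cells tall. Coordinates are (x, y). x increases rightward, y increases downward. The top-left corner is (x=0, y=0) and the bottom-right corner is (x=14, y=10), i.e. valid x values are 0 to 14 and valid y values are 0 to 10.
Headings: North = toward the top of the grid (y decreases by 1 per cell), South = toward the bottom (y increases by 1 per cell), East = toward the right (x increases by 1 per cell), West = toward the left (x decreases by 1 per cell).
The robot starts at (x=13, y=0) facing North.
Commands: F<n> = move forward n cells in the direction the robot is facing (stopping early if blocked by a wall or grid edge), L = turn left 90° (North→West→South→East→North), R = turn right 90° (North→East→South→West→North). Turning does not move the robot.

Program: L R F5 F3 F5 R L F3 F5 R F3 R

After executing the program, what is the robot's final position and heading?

Answer: Final position: (x=14, y=0), facing South

Derivation:
Start: (x=13, y=0), facing North
  L: turn left, now facing West
  R: turn right, now facing North
  F5: move forward 0/5 (blocked), now at (x=13, y=0)
  F3: move forward 0/3 (blocked), now at (x=13, y=0)
  F5: move forward 0/5 (blocked), now at (x=13, y=0)
  R: turn right, now facing East
  L: turn left, now facing North
  F3: move forward 0/3 (blocked), now at (x=13, y=0)
  F5: move forward 0/5 (blocked), now at (x=13, y=0)
  R: turn right, now facing East
  F3: move forward 1/3 (blocked), now at (x=14, y=0)
  R: turn right, now facing South
Final: (x=14, y=0), facing South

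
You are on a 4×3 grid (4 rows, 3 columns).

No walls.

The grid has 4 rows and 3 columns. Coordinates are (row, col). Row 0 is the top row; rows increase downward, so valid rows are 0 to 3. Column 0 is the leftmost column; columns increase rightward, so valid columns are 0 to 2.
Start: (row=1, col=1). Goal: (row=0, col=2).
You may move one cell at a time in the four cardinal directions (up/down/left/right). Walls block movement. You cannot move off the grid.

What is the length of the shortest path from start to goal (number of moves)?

Answer: Shortest path length: 2

Derivation:
BFS from (row=1, col=1) until reaching (row=0, col=2):
  Distance 0: (row=1, col=1)
  Distance 1: (row=0, col=1), (row=1, col=0), (row=1, col=2), (row=2, col=1)
  Distance 2: (row=0, col=0), (row=0, col=2), (row=2, col=0), (row=2, col=2), (row=3, col=1)  <- goal reached here
One shortest path (2 moves): (row=1, col=1) -> (row=1, col=2) -> (row=0, col=2)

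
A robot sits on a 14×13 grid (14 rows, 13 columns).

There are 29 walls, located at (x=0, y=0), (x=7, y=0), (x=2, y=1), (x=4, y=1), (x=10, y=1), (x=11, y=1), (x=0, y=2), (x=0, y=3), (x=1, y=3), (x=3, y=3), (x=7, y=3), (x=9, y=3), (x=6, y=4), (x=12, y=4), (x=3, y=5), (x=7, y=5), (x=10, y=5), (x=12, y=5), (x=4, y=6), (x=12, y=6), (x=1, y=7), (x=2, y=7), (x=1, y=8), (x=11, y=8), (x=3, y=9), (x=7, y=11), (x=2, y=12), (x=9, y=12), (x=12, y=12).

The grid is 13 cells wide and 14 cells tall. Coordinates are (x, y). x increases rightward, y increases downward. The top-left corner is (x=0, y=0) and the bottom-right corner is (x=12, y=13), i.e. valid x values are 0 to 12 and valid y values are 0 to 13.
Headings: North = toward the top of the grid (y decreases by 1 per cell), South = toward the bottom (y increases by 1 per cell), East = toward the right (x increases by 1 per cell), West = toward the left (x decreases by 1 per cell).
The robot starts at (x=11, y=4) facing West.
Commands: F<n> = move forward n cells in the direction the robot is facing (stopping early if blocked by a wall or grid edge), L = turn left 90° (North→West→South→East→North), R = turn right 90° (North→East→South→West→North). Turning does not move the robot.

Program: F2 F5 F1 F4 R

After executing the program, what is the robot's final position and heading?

Answer: Final position: (x=7, y=4), facing North

Derivation:
Start: (x=11, y=4), facing West
  F2: move forward 2, now at (x=9, y=4)
  F5: move forward 2/5 (blocked), now at (x=7, y=4)
  F1: move forward 0/1 (blocked), now at (x=7, y=4)
  F4: move forward 0/4 (blocked), now at (x=7, y=4)
  R: turn right, now facing North
Final: (x=7, y=4), facing North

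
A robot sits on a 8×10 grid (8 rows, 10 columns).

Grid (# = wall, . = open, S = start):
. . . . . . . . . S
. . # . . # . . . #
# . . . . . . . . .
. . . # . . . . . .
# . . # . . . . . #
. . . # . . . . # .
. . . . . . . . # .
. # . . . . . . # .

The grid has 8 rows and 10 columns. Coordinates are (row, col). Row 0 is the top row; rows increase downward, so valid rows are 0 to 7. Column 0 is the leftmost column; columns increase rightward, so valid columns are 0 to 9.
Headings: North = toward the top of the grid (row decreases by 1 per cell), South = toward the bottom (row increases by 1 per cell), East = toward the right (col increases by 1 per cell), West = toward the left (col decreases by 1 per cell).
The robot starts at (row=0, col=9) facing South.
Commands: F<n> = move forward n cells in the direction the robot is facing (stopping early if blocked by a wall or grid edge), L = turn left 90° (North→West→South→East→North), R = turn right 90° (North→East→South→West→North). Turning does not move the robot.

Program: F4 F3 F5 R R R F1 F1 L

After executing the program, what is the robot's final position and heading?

Answer: Final position: (row=0, col=9), facing North

Derivation:
Start: (row=0, col=9), facing South
  F4: move forward 0/4 (blocked), now at (row=0, col=9)
  F3: move forward 0/3 (blocked), now at (row=0, col=9)
  F5: move forward 0/5 (blocked), now at (row=0, col=9)
  R: turn right, now facing West
  R: turn right, now facing North
  R: turn right, now facing East
  F1: move forward 0/1 (blocked), now at (row=0, col=9)
  F1: move forward 0/1 (blocked), now at (row=0, col=9)
  L: turn left, now facing North
Final: (row=0, col=9), facing North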